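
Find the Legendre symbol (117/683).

117 ≡ 1 (mod 4), so quadratic reciprocity gives (117/683) = (683/117). Reduce: 683 ≡ 98 (mod 117). Now have (98/117).
Factor out 2: 98 = 2·49. Since 117 ≡ 5 (mod 8), (2/117) = -1. Now have -(49/117).
49 ≡ 1 (mod 4), so quadratic reciprocity gives (49/117) = (117/49). Reduce: 117 ≡ 19 (mod 49). Now have -(19/49).
49 ≡ 1 (mod 4), so quadratic reciprocity gives (19/49) = (49/19). Reduce: 49 ≡ 11 (mod 19). Now have -(11/19).
Both 11 ≡ 3 and 19 ≡ 3 (mod 4), so reciprocity gives (11/19) = -(19/11). Reduce: 19 ≡ 8 (mod 11). Now have (8/11).
Factor out 2: 8 = 2^3. Since 11 ≡ 3 (mod 8), (2/11) = -1, and (2/11)^3 = -1. Now have -(1/11).
(1/11) = 1. Collecting the sign factors: -1.

-1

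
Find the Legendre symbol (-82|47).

Pull out -1: (-82|47) = (-1|47)·(82|47). Since 47 ≡ 3 (mod 4), (-1|47) = -1. Now have -(82|47).
Reduce the numerator: 82 ≡ 35 (mod 47), so (82|47) = (35|47).
Both 35 ≡ 3 and 47 ≡ 3 (mod 4), so reciprocity gives (35|47) = -(47|35). Reduce: 47 ≡ 12 (mod 35). Now have (12|35).
Factor out 2: 12 = 2^2·3. Since 35 ≡ 3 (mod 8), (2|35) = -1, and (2|35)^2 = +1. Now have (3|35).
Both 3 ≡ 3 and 35 ≡ 3 (mod 4), so reciprocity gives (3|35) = -(35|3). Reduce: 35 ≡ 2 (mod 3). Now have -(2|3).
Factor out 2: 2 = 2. Since 3 ≡ 3 (mod 8), (2|3) = -1. Now have (1|3).
(1|3) = 1. Collecting the sign factors: 1.

1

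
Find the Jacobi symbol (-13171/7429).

(-13171/7429)
  = (13171/7429)    [7429 ≡ 1 mod 4 ⇒ (-1/7429) = +1]
  = (5742/7429)    [13171 ≡ 5742 mod 7429]
  = -(2871/7429)    [7429 ≡ 5 mod 8 ⇒ (2/7429) = -1]
  = -(7429/2871)    [QR: 7429 ≡ 1 mod 4, sign kept]
  = -(1687/2871)    [7429 ≡ 1687 mod 2871]
  = (2871/1687)    [QR: both ≡ 3 mod 4, sign flips]
  = (1184/1687)    [2871 ≡ 1184 mod 1687]
  = (37/1687)    [1687 ≡ 7 mod 8 ⇒ (2/1687)^5 = +1]
  = (1687/37)    [QR: 37 ≡ 1 mod 4, sign kept]
  = (22/37)    [1687 ≡ 22 mod 37]
  = -(11/37)    [37 ≡ 5 mod 8 ⇒ (2/37) = -1]
  = -(37/11)    [QR: 37 ≡ 1 mod 4, sign kept]
  = -(4/11)    [37 ≡ 4 mod 11]
  = -(1/11)    [11 ≡ 3 mod 8 ⇒ (2/11)^2 = +1]
  = -1    [(1/11) = 1]

-1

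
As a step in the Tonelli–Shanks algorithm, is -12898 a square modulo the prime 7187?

Pull out -1: (-12898|7187) = (-1|7187)·(12898|7187). Since 7187 ≡ 3 (mod 4), (-1|7187) = -1. Now have -(12898|7187).
Reduce the numerator: 12898 ≡ 5711 (mod 7187), so (12898|7187) = (5711|7187).
Both 5711 ≡ 3 and 7187 ≡ 3 (mod 4), so reciprocity gives (5711|7187) = -(7187|5711). Reduce: 7187 ≡ 1476 (mod 5711). Now have (1476|5711).
Factor out 2: 1476 = 2^2·369. Since 5711 ≡ 7 (mod 8), (2|5711) = +1, and (2|5711)^2 = +1. Now have (369|5711).
369 ≡ 1 (mod 4), so quadratic reciprocity gives (369|5711) = (5711|369). Reduce: 5711 ≡ 176 (mod 369). Now have (176|369).
Factor out 2: 176 = 2^4·11. Since 369 ≡ 1 (mod 8), (2|369) = +1, and (2|369)^4 = +1. Now have (11|369).
369 ≡ 1 (mod 4), so quadratic reciprocity gives (11|369) = (369|11). Reduce: 369 ≡ 6 (mod 11). Now have (6|11).
Factor out 2: 6 = 2·3. Since 11 ≡ 3 (mod 8), (2|11) = -1. Now have -(3|11).
Both 3 ≡ 3 and 11 ≡ 3 (mod 4), so reciprocity gives (3|11) = -(11|3). Reduce: 11 ≡ 2 (mod 3). Now have (2|3).
Factor out 2: 2 = 2. Since 3 ≡ 3 (mod 8), (2|3) = -1. Now have -(1|3).
(1|3) = 1. Collecting the sign factors: -1.
The Legendre symbol is -1, so x^2 ≡ -12898 (mod 7187) has no solution.

no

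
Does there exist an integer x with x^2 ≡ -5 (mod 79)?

(-5|79)
  = -(5|79)    [79 ≡ 3 mod 4 ⇒ (-1|79) = -1]
  = -(79|5)    [QR: 5 ≡ 1 mod 4, sign kept]
  = -(4|5)    [79 ≡ 4 mod 5]
  = -(1|5)    [5 ≡ 5 mod 8 ⇒ (2|5)^2 = +1]
  = -1    [(1|5) = 1]
(-5|79) = -1, and 79 is prime, so -5 is not a quadratic residue mod 79.

no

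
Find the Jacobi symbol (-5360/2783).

Reduce the numerator: -5360 ≡ 206 (mod 2783), so (-5360/2783) = (206/2783).
Factor out 2: 206 = 2·103. Since 2783 ≡ 7 (mod 8), (2/2783) = +1. Now have (103/2783).
Both 103 ≡ 3 and 2783 ≡ 3 (mod 4), so reciprocity gives (103/2783) = -(2783/103). Reduce: 2783 ≡ 2 (mod 103). Now have -(2/103).
Factor out 2: 2 = 2. Since 103 ≡ 7 (mod 8), (2/103) = +1. Now have -(1/103).
(1/103) = 1. Collecting the sign factors: -1.

-1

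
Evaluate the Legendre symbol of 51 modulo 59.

1

(51/59)
  = -(59/51)    [QR: both ≡ 3 mod 4, sign flips]
  = -(8/51)    [59 ≡ 8 mod 51]
  = (1/51)    [51 ≡ 3 mod 8 ⇒ (2/51)^3 = -1]
  = 1    [(1/51) = 1]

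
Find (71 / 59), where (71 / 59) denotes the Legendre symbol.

1

(71 / 59)
  = (12 / 59)    [71 ≡ 12 mod 59]
  = (3 / 59)    [59 ≡ 3 mod 8 ⇒ (2 / 59)^2 = +1]
  = -(59 / 3)    [QR: both ≡ 3 mod 4, sign flips]
  = -(2 / 3)    [59 ≡ 2 mod 3]
  = (1 / 3)    [3 ≡ 3 mod 8 ⇒ (2 / 3) = -1]
  = 1    [(1 / 3) = 1]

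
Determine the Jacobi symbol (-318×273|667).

1

By multiplicativity, (-318·273|667) = (-318|667)·(273|667).
First factor (-318|667):
(-318|667)
  = (349|667)    [-318 ≡ 349 mod 667]
  = (667|349)    [QR: 349 ≡ 1 mod 4, sign kept]
  = (318|349)    [667 ≡ 318 mod 349]
  = -(159|349)    [349 ≡ 5 mod 8 ⇒ (2|349) = -1]
  = -(349|159)    [QR: 349 ≡ 1 mod 4, sign kept]
  = -(31|159)    [349 ≡ 31 mod 159]
  = (159|31)    [QR: both ≡ 3 mod 4, sign flips]
  = (4|31)    [159 ≡ 4 mod 31]
  = (1|31)    [31 ≡ 7 mod 8 ⇒ (2|31)^2 = +1]
  = 1    [(1|31) = 1]
Second factor (273|667):
(273|667)
  = (667|273)    [QR: 273 ≡ 1 mod 4, sign kept]
  = (121|273)    [667 ≡ 121 mod 273]
  = (273|121)    [QR: 121 ≡ 1 mod 4, sign kept]
  = (31|121)    [273 ≡ 31 mod 121]
  = (121|31)    [QR: 121 ≡ 1 mod 4, sign kept]
  = (28|31)    [121 ≡ 28 mod 31]
  = (7|31)    [31 ≡ 7 mod 8 ⇒ (2|31)^2 = +1]
  = -(31|7)    [QR: both ≡ 3 mod 4, sign flips]
  = -(3|7)    [31 ≡ 3 mod 7]
  = (7|3)    [QR: both ≡ 3 mod 4, sign flips]
  = (1|3)    [7 ≡ 1 mod 3]
  = 1    [(1|3) = 1]
Product: (1)·(1) = 1.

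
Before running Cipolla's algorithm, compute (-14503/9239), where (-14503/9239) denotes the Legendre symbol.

(-14503/9239)
  = (3975/9239)    [-14503 ≡ 3975 mod 9239]
  = -(9239/3975)    [QR: both ≡ 3 mod 4, sign flips]
  = -(1289/3975)    [9239 ≡ 1289 mod 3975]
  = -(3975/1289)    [QR: 1289 ≡ 1 mod 4, sign kept]
  = -(108/1289)    [3975 ≡ 108 mod 1289]
  = -(27/1289)    [1289 ≡ 1 mod 8 ⇒ (2/1289)^2 = +1]
  = -(1289/27)    [QR: 1289 ≡ 1 mod 4, sign kept]
  = -(20/27)    [1289 ≡ 20 mod 27]
  = -(5/27)    [27 ≡ 3 mod 8 ⇒ (2/27)^2 = +1]
  = -(27/5)    [QR: 5 ≡ 1 mod 4, sign kept]
  = -(2/5)    [27 ≡ 2 mod 5]
  = (1/5)    [5 ≡ 5 mod 8 ⇒ (2/5) = -1]
  = 1    [(1/5) = 1]

1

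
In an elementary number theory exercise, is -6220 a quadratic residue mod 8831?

Reduce the numerator: -6220 ≡ 2611 (mod 8831), so (-6220/8831) = (2611/8831).
Both 2611 ≡ 3 and 8831 ≡ 3 (mod 4), so reciprocity gives (2611/8831) = -(8831/2611). Reduce: 8831 ≡ 998 (mod 2611). Now have -(998/2611).
Factor out 2: 998 = 2·499. Since 2611 ≡ 3 (mod 8), (2/2611) = -1. Now have (499/2611).
Both 499 ≡ 3 and 2611 ≡ 3 (mod 4), so reciprocity gives (499/2611) = -(2611/499). Reduce: 2611 ≡ 116 (mod 499). Now have -(116/499).
Factor out 2: 116 = 2^2·29. Since 499 ≡ 3 (mod 8), (2/499) = -1, and (2/499)^2 = +1. Now have -(29/499).
29 ≡ 1 (mod 4), so quadratic reciprocity gives (29/499) = (499/29). Reduce: 499 ≡ 6 (mod 29). Now have -(6/29).
Factor out 2: 6 = 2·3. Since 29 ≡ 5 (mod 8), (2/29) = -1. Now have (3/29).
29 ≡ 1 (mod 4), so quadratic reciprocity gives (3/29) = (29/3). Reduce: 29 ≡ 2 (mod 3). Now have (2/3).
Factor out 2: 2 = 2. Since 3 ≡ 3 (mod 8), (2/3) = -1. Now have -(1/3).
(1/3) = 1. Collecting the sign factors: -1.
The Legendre symbol is -1, so x^2 ≡ -6220 (mod 8831) has no solution.

no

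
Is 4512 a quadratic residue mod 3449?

no

(4512/3449)
  = (1063/3449)    [4512 ≡ 1063 mod 3449]
  = (3449/1063)    [QR: 3449 ≡ 1 mod 4, sign kept]
  = (260/1063)    [3449 ≡ 260 mod 1063]
  = (65/1063)    [1063 ≡ 7 mod 8 ⇒ (2/1063)^2 = +1]
  = (1063/65)    [QR: 65 ≡ 1 mod 4, sign kept]
  = (23/65)    [1063 ≡ 23 mod 65]
  = (65/23)    [QR: 65 ≡ 1 mod 4, sign kept]
  = (19/23)    [65 ≡ 19 mod 23]
  = -(23/19)    [QR: both ≡ 3 mod 4, sign flips]
  = -(4/19)    [23 ≡ 4 mod 19]
  = -(1/19)    [19 ≡ 3 mod 8 ⇒ (2/19)^2 = +1]
  = -1    [(1/19) = 1]
The Legendre symbol is -1, so x^2 ≡ 4512 (mod 3449) has no solution.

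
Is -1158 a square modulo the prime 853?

(-1158/853)
  = (548/853)    [-1158 ≡ 548 mod 853]
  = (137/853)    [853 ≡ 5 mod 8 ⇒ (2/853)^2 = +1]
  = (853/137)    [QR: 137 ≡ 1 mod 4, sign kept]
  = (31/137)    [853 ≡ 31 mod 137]
  = (137/31)    [QR: 137 ≡ 1 mod 4, sign kept]
  = (13/31)    [137 ≡ 13 mod 31]
  = (31/13)    [QR: 13 ≡ 1 mod 4, sign kept]
  = (5/13)    [31 ≡ 5 mod 13]
  = (13/5)    [QR: 5 ≡ 1 mod 4, sign kept]
  = (3/5)    [13 ≡ 3 mod 5]
  = (5/3)    [QR: 5 ≡ 1 mod 4, sign kept]
  = (2/3)    [5 ≡ 2 mod 3]
  = -(1/3)    [3 ≡ 3 mod 8 ⇒ (2/3) = -1]
  = -1    [(1/3) = 1]
The Legendre symbol is -1, so x^2 ≡ -1158 (mod 853) has no solution.

no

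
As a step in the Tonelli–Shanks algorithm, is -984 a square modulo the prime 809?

Reduce the numerator: -984 ≡ 634 (mod 809), so (-984|809) = (634|809).
Factor out 2: 634 = 2·317. Since 809 ≡ 1 (mod 8), (2|809) = +1. Now have (317|809).
317 ≡ 1 (mod 4), so quadratic reciprocity gives (317|809) = (809|317). Reduce: 809 ≡ 175 (mod 317). Now have (175|317).
317 ≡ 1 (mod 4), so quadratic reciprocity gives (175|317) = (317|175). Reduce: 317 ≡ 142 (mod 175). Now have (142|175).
Factor out 2: 142 = 2·71. Since 175 ≡ 7 (mod 8), (2|175) = +1. Now have (71|175).
Both 71 ≡ 3 and 175 ≡ 3 (mod 4), so reciprocity gives (71|175) = -(175|71). Reduce: 175 ≡ 33 (mod 71). Now have -(33|71).
33 ≡ 1 (mod 4), so quadratic reciprocity gives (33|71) = (71|33). Reduce: 71 ≡ 5 (mod 33). Now have -(5|33).
5 ≡ 1 (mod 4), so quadratic reciprocity gives (5|33) = (33|5). Reduce: 33 ≡ 3 (mod 5). Now have -(3|5).
5 ≡ 1 (mod 4), so quadratic reciprocity gives (3|5) = (5|3). Reduce: 5 ≡ 2 (mod 3). Now have -(2|3).
Factor out 2: 2 = 2. Since 3 ≡ 3 (mod 8), (2|3) = -1. Now have (1|3).
(1|3) = 1. Collecting the sign factors: 1.
The Legendre symbol is 1, so x^2 ≡ -984 (mod 809) has solution.

yes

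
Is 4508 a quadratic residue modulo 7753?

yes

(4508/7753)
  = (1127/7753)    [7753 ≡ 1 mod 8 ⇒ (2/7753)^2 = +1]
  = (7753/1127)    [QR: 7753 ≡ 1 mod 4, sign kept]
  = (991/1127)    [7753 ≡ 991 mod 1127]
  = -(1127/991)    [QR: both ≡ 3 mod 4, sign flips]
  = -(136/991)    [1127 ≡ 136 mod 991]
  = -(17/991)    [991 ≡ 7 mod 8 ⇒ (2/991)^3 = +1]
  = -(991/17)    [QR: 17 ≡ 1 mod 4, sign kept]
  = -(5/17)    [991 ≡ 5 mod 17]
  = -(17/5)    [QR: 5 ≡ 1 mod 4, sign kept]
  = -(2/5)    [17 ≡ 2 mod 5]
  = (1/5)    [5 ≡ 5 mod 8 ⇒ (2/5) = -1]
  = 1    [(1/5) = 1]
The Legendre symbol is 1, so x^2 ≡ 4508 (mod 7753) has solution.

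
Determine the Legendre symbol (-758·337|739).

By multiplicativity, (-758·337|739) = (-758|739)·(337|739).
First factor (-758|739):
Pull out -1: (-758|739) = (-1|739)·(758|739). Since 739 ≡ 3 (mod 4), (-1|739) = -1. Now have -(758|739).
Reduce the numerator: 758 ≡ 19 (mod 739), so (758|739) = (19|739).
Both 19 ≡ 3 and 739 ≡ 3 (mod 4), so reciprocity gives (19|739) = -(739|19). Reduce: 739 ≡ 17 (mod 19). Now have (17|19).
17 ≡ 1 (mod 4), so quadratic reciprocity gives (17|19) = (19|17). Reduce: 19 ≡ 2 (mod 17). Now have (2|17).
Factor out 2: 2 = 2. Since 17 ≡ 1 (mod 8), (2|17) = +1. Now have (1|17).
(1|17) = 1. Collecting the sign factors: 1.
Second factor (337|739):
337 ≡ 1 (mod 4), so quadratic reciprocity gives (337|739) = (739|337). Reduce: 739 ≡ 65 (mod 337). Now have (65|337).
65 ≡ 1 (mod 4), so quadratic reciprocity gives (65|337) = (337|65). Reduce: 337 ≡ 12 (mod 65). Now have (12|65).
Factor out 2: 12 = 2^2·3. Since 65 ≡ 1 (mod 8), (2|65) = +1, and (2|65)^2 = +1. Now have (3|65).
65 ≡ 1 (mod 4), so quadratic reciprocity gives (3|65) = (65|3). Reduce: 65 ≡ 2 (mod 3). Now have (2|3).
Factor out 2: 2 = 2. Since 3 ≡ 3 (mod 8), (2|3) = -1. Now have -(1|3).
(1|3) = 1. Collecting the sign factors: -1.
Product: (1)·(-1) = -1.

-1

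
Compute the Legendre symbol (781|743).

1

Reduce the numerator: 781 ≡ 38 (mod 743), so (781|743) = (38|743).
Factor out 2: 38 = 2·19. Since 743 ≡ 7 (mod 8), (2|743) = +1. Now have (19|743).
Both 19 ≡ 3 and 743 ≡ 3 (mod 4), so reciprocity gives (19|743) = -(743|19). Reduce: 743 ≡ 2 (mod 19). Now have -(2|19).
Factor out 2: 2 = 2. Since 19 ≡ 3 (mod 8), (2|19) = -1. Now have (1|19).
(1|19) = 1. Collecting the sign factors: 1.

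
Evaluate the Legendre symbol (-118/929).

(-118/929)
  = (118/929)    [929 ≡ 1 mod 4 ⇒ (-1/929) = +1]
  = (59/929)    [929 ≡ 1 mod 8 ⇒ (2/929) = +1]
  = (929/59)    [QR: 929 ≡ 1 mod 4, sign kept]
  = (44/59)    [929 ≡ 44 mod 59]
  = (11/59)    [59 ≡ 3 mod 8 ⇒ (2/59)^2 = +1]
  = -(59/11)    [QR: both ≡ 3 mod 4, sign flips]
  = -(4/11)    [59 ≡ 4 mod 11]
  = -(1/11)    [11 ≡ 3 mod 8 ⇒ (2/11)^2 = +1]
  = -1    [(1/11) = 1]

-1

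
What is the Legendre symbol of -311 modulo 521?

1

(-311|521)
  = (311|521)    [521 ≡ 1 mod 4 ⇒ (-1|521) = +1]
  = (521|311)    [QR: 521 ≡ 1 mod 4, sign kept]
  = (210|311)    [521 ≡ 210 mod 311]
  = (105|311)    [311 ≡ 7 mod 8 ⇒ (2|311) = +1]
  = (311|105)    [QR: 105 ≡ 1 mod 4, sign kept]
  = (101|105)    [311 ≡ 101 mod 105]
  = (105|101)    [QR: 101 ≡ 1 mod 4, sign kept]
  = (4|101)    [105 ≡ 4 mod 101]
  = (1|101)    [101 ≡ 5 mod 8 ⇒ (2|101)^2 = +1]
  = 1    [(1|101) = 1]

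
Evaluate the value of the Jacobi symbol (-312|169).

(-312|169)
  = (26|169)    [-312 ≡ 26 mod 169]
  = (13|169)    [169 ≡ 1 mod 8 ⇒ (2|169) = +1]
  = (169|13)    [QR: 13 ≡ 1 mod 4, sign kept]
  = (0|13)    [169 ≡ 0 mod 13]
  = 0    [numerator 0, gcd > 1]

0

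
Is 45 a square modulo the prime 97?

no

45 ≡ 1 (mod 4), so quadratic reciprocity gives (45/97) = (97/45). Reduce: 97 ≡ 7 (mod 45). Now have (7/45).
45 ≡ 1 (mod 4), so quadratic reciprocity gives (7/45) = (45/7). Reduce: 45 ≡ 3 (mod 7). Now have (3/7).
Both 3 ≡ 3 and 7 ≡ 3 (mod 4), so reciprocity gives (3/7) = -(7/3). Reduce: 7 ≡ 1 (mod 3). Now have -(1/3).
(1/3) = 1. Collecting the sign factors: -1.
(45/97) = -1, and 97 is prime, so 45 is not a quadratic residue mod 97.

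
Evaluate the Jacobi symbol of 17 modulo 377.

-1

(17/377)
  = (377/17)    [QR: 17 ≡ 1 mod 4, sign kept]
  = (3/17)    [377 ≡ 3 mod 17]
  = (17/3)    [QR: 17 ≡ 1 mod 4, sign kept]
  = (2/3)    [17 ≡ 2 mod 3]
  = -(1/3)    [3 ≡ 3 mod 8 ⇒ (2/3) = -1]
  = -1    [(1/3) = 1]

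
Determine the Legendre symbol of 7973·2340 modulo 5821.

By multiplicativity, (7973·2340 / 5821) = (7973 / 5821)·(2340 / 5821).
First factor (7973 / 5821):
Reduce the numerator: 7973 ≡ 2152 (mod 5821), so (7973 / 5821) = (2152 / 5821).
Factor out 2: 2152 = 2^3·269. Since 5821 ≡ 5 (mod 8), (2 / 5821) = -1, and (2 / 5821)^3 = -1. Now have -(269 / 5821).
269 ≡ 1 (mod 4), so quadratic reciprocity gives (269 / 5821) = (5821 / 269). Reduce: 5821 ≡ 172 (mod 269). Now have -(172 / 269).
Factor out 2: 172 = 2^2·43. Since 269 ≡ 5 (mod 8), (2 / 269) = -1, and (2 / 269)^2 = +1. Now have -(43 / 269).
269 ≡ 1 (mod 4), so quadratic reciprocity gives (43 / 269) = (269 / 43). Reduce: 269 ≡ 11 (mod 43). Now have -(11 / 43).
Both 11 ≡ 3 and 43 ≡ 3 (mod 4), so reciprocity gives (11 / 43) = -(43 / 11). Reduce: 43 ≡ 10 (mod 11). Now have (10 / 11).
Factor out 2: 10 = 2·5. Since 11 ≡ 3 (mod 8), (2 / 11) = -1. Now have -(5 / 11).
5 ≡ 1 (mod 4), so quadratic reciprocity gives (5 / 11) = (11 / 5). Reduce: 11 ≡ 1 (mod 5). Now have -(1 / 5).
(1 / 5) = 1. Collecting the sign factors: -1.
Second factor (2340 / 5821):
Factor out 2: 2340 = 2^2·585. Since 5821 ≡ 5 (mod 8), (2 / 5821) = -1, and (2 / 5821)^2 = +1. Now have (585 / 5821).
585 ≡ 1 (mod 4), so quadratic reciprocity gives (585 / 5821) = (5821 / 585). Reduce: 5821 ≡ 556 (mod 585). Now have (556 / 585).
Factor out 2: 556 = 2^2·139. Since 585 ≡ 1 (mod 8), (2 / 585) = +1, and (2 / 585)^2 = +1. Now have (139 / 585).
585 ≡ 1 (mod 4), so quadratic reciprocity gives (139 / 585) = (585 / 139). Reduce: 585 ≡ 29 (mod 139). Now have (29 / 139).
29 ≡ 1 (mod 4), so quadratic reciprocity gives (29 / 139) = (139 / 29). Reduce: 139 ≡ 23 (mod 29). Now have (23 / 29).
29 ≡ 1 (mod 4), so quadratic reciprocity gives (23 / 29) = (29 / 23). Reduce: 29 ≡ 6 (mod 23). Now have (6 / 23).
Factor out 2: 6 = 2·3. Since 23 ≡ 7 (mod 8), (2 / 23) = +1. Now have (3 / 23).
Both 3 ≡ 3 and 23 ≡ 3 (mod 4), so reciprocity gives (3 / 23) = -(23 / 3). Reduce: 23 ≡ 2 (mod 3). Now have -(2 / 3).
Factor out 2: 2 = 2. Since 3 ≡ 3 (mod 8), (2 / 3) = -1. Now have (1 / 3).
(1 / 3) = 1. Collecting the sign factors: 1.
Product: (-1)·(1) = -1.

-1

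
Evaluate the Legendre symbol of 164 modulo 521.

-1

(164 / 521)
  = (41 / 521)    [521 ≡ 1 mod 8 ⇒ (2 / 521)^2 = +1]
  = (521 / 41)    [QR: 41 ≡ 1 mod 4, sign kept]
  = (29 / 41)    [521 ≡ 29 mod 41]
  = (41 / 29)    [QR: 29 ≡ 1 mod 4, sign kept]
  = (12 / 29)    [41 ≡ 12 mod 29]
  = (3 / 29)    [29 ≡ 5 mod 8 ⇒ (2 / 29)^2 = +1]
  = (29 / 3)    [QR: 29 ≡ 1 mod 4, sign kept]
  = (2 / 3)    [29 ≡ 2 mod 3]
  = -(1 / 3)    [3 ≡ 3 mod 8 ⇒ (2 / 3) = -1]
  = -1    [(1 / 3) = 1]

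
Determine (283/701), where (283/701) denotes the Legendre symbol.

701 ≡ 1 (mod 4), so quadratic reciprocity gives (283/701) = (701/283). Reduce: 701 ≡ 135 (mod 283). Now have (135/283).
Both 135 ≡ 3 and 283 ≡ 3 (mod 4), so reciprocity gives (135/283) = -(283/135). Reduce: 283 ≡ 13 (mod 135). Now have -(13/135).
13 ≡ 1 (mod 4), so quadratic reciprocity gives (13/135) = (135/13). Reduce: 135 ≡ 5 (mod 13). Now have -(5/13).
5 ≡ 1 (mod 4), so quadratic reciprocity gives (5/13) = (13/5). Reduce: 13 ≡ 3 (mod 5). Now have -(3/5).
5 ≡ 1 (mod 4), so quadratic reciprocity gives (3/5) = (5/3). Reduce: 5 ≡ 2 (mod 3). Now have -(2/3).
Factor out 2: 2 = 2. Since 3 ≡ 3 (mod 8), (2/3) = -1. Now have (1/3).
(1/3) = 1. Collecting the sign factors: 1.

1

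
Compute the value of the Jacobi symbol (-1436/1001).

1

Reduce the numerator: -1436 ≡ 566 (mod 1001), so (-1436/1001) = (566/1001).
Factor out 2: 566 = 2·283. Since 1001 ≡ 1 (mod 8), (2/1001) = +1. Now have (283/1001).
1001 ≡ 1 (mod 4), so quadratic reciprocity gives (283/1001) = (1001/283). Reduce: 1001 ≡ 152 (mod 283). Now have (152/283).
Factor out 2: 152 = 2^3·19. Since 283 ≡ 3 (mod 8), (2/283) = -1, and (2/283)^3 = -1. Now have -(19/283).
Both 19 ≡ 3 and 283 ≡ 3 (mod 4), so reciprocity gives (19/283) = -(283/19). Reduce: 283 ≡ 17 (mod 19). Now have (17/19).
17 ≡ 1 (mod 4), so quadratic reciprocity gives (17/19) = (19/17). Reduce: 19 ≡ 2 (mod 17). Now have (2/17).
Factor out 2: 2 = 2. Since 17 ≡ 1 (mod 8), (2/17) = +1. Now have (1/17).
(1/17) = 1. Collecting the sign factors: 1.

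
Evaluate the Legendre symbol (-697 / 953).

1

Pull out -1: (-697 / 953) = (-1 / 953)·(697 / 953). Since 953 ≡ 1 (mod 4), (-1 / 953) = +1. Now have (697 / 953).
697 ≡ 1 (mod 4), so quadratic reciprocity gives (697 / 953) = (953 / 697). Reduce: 953 ≡ 256 (mod 697). Now have (256 / 697).
Factor out 2: 256 = 2^8. Since 697 ≡ 1 (mod 8), (2 / 697) = +1, and (2 / 697)^8 = +1. Now have (1 / 697).
(1 / 697) = 1. Collecting the sign factors: 1.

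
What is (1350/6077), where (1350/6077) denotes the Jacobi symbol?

1

(1350/6077)
  = -(675/6077)    [6077 ≡ 5 mod 8 ⇒ (2/6077) = -1]
  = -(6077/675)    [QR: 6077 ≡ 1 mod 4, sign kept]
  = -(2/675)    [6077 ≡ 2 mod 675]
  = (1/675)    [675 ≡ 3 mod 8 ⇒ (2/675) = -1]
  = 1    [(1/675) = 1]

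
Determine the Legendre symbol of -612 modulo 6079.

(-612/6079)
  = -(612/6079)    [6079 ≡ 3 mod 4 ⇒ (-1/6079) = -1]
  = -(153/6079)    [6079 ≡ 7 mod 8 ⇒ (2/6079)^2 = +1]
  = -(6079/153)    [QR: 153 ≡ 1 mod 4, sign kept]
  = -(112/153)    [6079 ≡ 112 mod 153]
  = -(7/153)    [153 ≡ 1 mod 8 ⇒ (2/153)^4 = +1]
  = -(153/7)    [QR: 153 ≡ 1 mod 4, sign kept]
  = -(6/7)    [153 ≡ 6 mod 7]
  = -(3/7)    [7 ≡ 7 mod 8 ⇒ (2/7) = +1]
  = (7/3)    [QR: both ≡ 3 mod 4, sign flips]
  = (1/3)    [7 ≡ 1 mod 3]
  = 1    [(1/3) = 1]

1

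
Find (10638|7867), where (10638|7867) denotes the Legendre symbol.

-1

Reduce the numerator: 10638 ≡ 2771 (mod 7867), so (10638|7867) = (2771|7867).
Both 2771 ≡ 3 and 7867 ≡ 3 (mod 4), so reciprocity gives (2771|7867) = -(7867|2771). Reduce: 7867 ≡ 2325 (mod 2771). Now have -(2325|2771).
2325 ≡ 1 (mod 4), so quadratic reciprocity gives (2325|2771) = (2771|2325). Reduce: 2771 ≡ 446 (mod 2325). Now have -(446|2325).
Factor out 2: 446 = 2·223. Since 2325 ≡ 5 (mod 8), (2|2325) = -1. Now have (223|2325).
2325 ≡ 1 (mod 4), so quadratic reciprocity gives (223|2325) = (2325|223). Reduce: 2325 ≡ 95 (mod 223). Now have (95|223).
Both 95 ≡ 3 and 223 ≡ 3 (mod 4), so reciprocity gives (95|223) = -(223|95). Reduce: 223 ≡ 33 (mod 95). Now have -(33|95).
33 ≡ 1 (mod 4), so quadratic reciprocity gives (33|95) = (95|33). Reduce: 95 ≡ 29 (mod 33). Now have -(29|33).
29 ≡ 1 (mod 4), so quadratic reciprocity gives (29|33) = (33|29). Reduce: 33 ≡ 4 (mod 29). Now have -(4|29).
Factor out 2: 4 = 2^2. Since 29 ≡ 5 (mod 8), (2|29) = -1, and (2|29)^2 = +1. Now have -(1|29).
(1|29) = 1. Collecting the sign factors: -1.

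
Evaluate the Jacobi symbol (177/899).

177 ≡ 1 (mod 4), so quadratic reciprocity gives (177/899) = (899/177). Reduce: 899 ≡ 14 (mod 177). Now have (14/177).
Factor out 2: 14 = 2·7. Since 177 ≡ 1 (mod 8), (2/177) = +1. Now have (7/177).
177 ≡ 1 (mod 4), so quadratic reciprocity gives (7/177) = (177/7). Reduce: 177 ≡ 2 (mod 7). Now have (2/7).
Factor out 2: 2 = 2. Since 7 ≡ 7 (mod 8), (2/7) = +1. Now have (1/7).
(1/7) = 1. Collecting the sign factors: 1.

1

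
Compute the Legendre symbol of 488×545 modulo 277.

1

By multiplicativity, (488·545/277) = (488/277)·(545/277).
First factor (488/277):
Reduce the numerator: 488 ≡ 211 (mod 277), so (488/277) = (211/277).
277 ≡ 1 (mod 4), so quadratic reciprocity gives (211/277) = (277/211). Reduce: 277 ≡ 66 (mod 211). Now have (66/211).
Factor out 2: 66 = 2·33. Since 211 ≡ 3 (mod 8), (2/211) = -1. Now have -(33/211).
33 ≡ 1 (mod 4), so quadratic reciprocity gives (33/211) = (211/33). Reduce: 211 ≡ 13 (mod 33). Now have -(13/33).
13 ≡ 1 (mod 4), so quadratic reciprocity gives (13/33) = (33/13). Reduce: 33 ≡ 7 (mod 13). Now have -(7/13).
13 ≡ 1 (mod 4), so quadratic reciprocity gives (7/13) = (13/7). Reduce: 13 ≡ 6 (mod 7). Now have -(6/7).
Factor out 2: 6 = 2·3. Since 7 ≡ 7 (mod 8), (2/7) = +1. Now have -(3/7).
Both 3 ≡ 3 and 7 ≡ 3 (mod 4), so reciprocity gives (3/7) = -(7/3). Reduce: 7 ≡ 1 (mod 3). Now have (1/3).
(1/3) = 1. Collecting the sign factors: 1.
Second factor (545/277):
Reduce the numerator: 545 ≡ 268 (mod 277), so (545/277) = (268/277).
Factor out 2: 268 = 2^2·67. Since 277 ≡ 5 (mod 8), (2/277) = -1, and (2/277)^2 = +1. Now have (67/277).
277 ≡ 1 (mod 4), so quadratic reciprocity gives (67/277) = (277/67). Reduce: 277 ≡ 9 (mod 67). Now have (9/67).
9 ≡ 1 (mod 4), so quadratic reciprocity gives (9/67) = (67/9). Reduce: 67 ≡ 4 (mod 9). Now have (4/9).
Factor out 2: 4 = 2^2. Since 9 ≡ 1 (mod 8), (2/9) = +1, and (2/9)^2 = +1. Now have (1/9).
(1/9) = 1. Collecting the sign factors: 1.
Product: (1)·(1) = 1.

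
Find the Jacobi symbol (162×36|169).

By multiplicativity, (162·36|169) = (162|169)·(36|169).
First factor (162|169):
(162|169)
  = (81|169)    [169 ≡ 1 mod 8 ⇒ (2|169) = +1]
  = (169|81)    [QR: 81 ≡ 1 mod 4, sign kept]
  = (7|81)    [169 ≡ 7 mod 81]
  = (81|7)    [QR: 81 ≡ 1 mod 4, sign kept]
  = (4|7)    [81 ≡ 4 mod 7]
  = (1|7)    [7 ≡ 7 mod 8 ⇒ (2|7)^2 = +1]
  = 1    [(1|7) = 1]
Second factor (36|169):
(36|169)
  = (9|169)    [169 ≡ 1 mod 8 ⇒ (2|169)^2 = +1]
  = (169|9)    [QR: 9 ≡ 1 mod 4, sign kept]
  = (7|9)    [169 ≡ 7 mod 9]
  = (9|7)    [QR: 9 ≡ 1 mod 4, sign kept]
  = (2|7)    [9 ≡ 2 mod 7]
  = (1|7)    [7 ≡ 7 mod 8 ⇒ (2|7) = +1]
  = 1    [(1|7) = 1]
Product: (1)·(1) = 1.

1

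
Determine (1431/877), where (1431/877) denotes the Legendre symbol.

1

Reduce the numerator: 1431 ≡ 554 (mod 877), so (1431/877) = (554/877).
Factor out 2: 554 = 2·277. Since 877 ≡ 5 (mod 8), (2/877) = -1. Now have -(277/877).
277 ≡ 1 (mod 4), so quadratic reciprocity gives (277/877) = (877/277). Reduce: 877 ≡ 46 (mod 277). Now have -(46/277).
Factor out 2: 46 = 2·23. Since 277 ≡ 5 (mod 8), (2/277) = -1. Now have (23/277).
277 ≡ 1 (mod 4), so quadratic reciprocity gives (23/277) = (277/23). Reduce: 277 ≡ 1 (mod 23). Now have (1/23).
(1/23) = 1. Collecting the sign factors: 1.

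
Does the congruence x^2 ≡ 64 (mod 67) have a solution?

Factor out 2: 64 = 2^6. Since 67 ≡ 3 (mod 8), (2|67) = -1, and (2|67)^6 = +1. Now have (1|67).
(1|67) = 1. Collecting the sign factors: 1.
The Legendre symbol is 1, so x^2 ≡ 64 (mod 67) has solution.

yes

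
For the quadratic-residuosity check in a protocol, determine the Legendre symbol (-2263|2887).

Pull out -1: (-2263|2887) = (-1|2887)·(2263|2887). Since 2887 ≡ 3 (mod 4), (-1|2887) = -1. Now have -(2263|2887).
Both 2263 ≡ 3 and 2887 ≡ 3 (mod 4), so reciprocity gives (2263|2887) = -(2887|2263). Reduce: 2887 ≡ 624 (mod 2263). Now have (624|2263).
Factor out 2: 624 = 2^4·39. Since 2263 ≡ 7 (mod 8), (2|2263) = +1, and (2|2263)^4 = +1. Now have (39|2263).
Both 39 ≡ 3 and 2263 ≡ 3 (mod 4), so reciprocity gives (39|2263) = -(2263|39). Reduce: 2263 ≡ 1 (mod 39). Now have -(1|39).
(1|39) = 1. Collecting the sign factors: -1.

-1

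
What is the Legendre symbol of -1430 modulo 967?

(-1430/967)
  = -(1430/967)    [967 ≡ 3 mod 4 ⇒ (-1/967) = -1]
  = -(463/967)    [1430 ≡ 463 mod 967]
  = (967/463)    [QR: both ≡ 3 mod 4, sign flips]
  = (41/463)    [967 ≡ 41 mod 463]
  = (463/41)    [QR: 41 ≡ 1 mod 4, sign kept]
  = (12/41)    [463 ≡ 12 mod 41]
  = (3/41)    [41 ≡ 1 mod 8 ⇒ (2/41)^2 = +1]
  = (41/3)    [QR: 41 ≡ 1 mod 4, sign kept]
  = (2/3)    [41 ≡ 2 mod 3]
  = -(1/3)    [3 ≡ 3 mod 8 ⇒ (2/3) = -1]
  = -1    [(1/3) = 1]

-1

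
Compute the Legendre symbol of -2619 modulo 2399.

1

Reduce the numerator: -2619 ≡ 2179 (mod 2399), so (-2619/2399) = (2179/2399).
Both 2179 ≡ 3 and 2399 ≡ 3 (mod 4), so reciprocity gives (2179/2399) = -(2399/2179). Reduce: 2399 ≡ 220 (mod 2179). Now have -(220/2179).
Factor out 2: 220 = 2^2·55. Since 2179 ≡ 3 (mod 8), (2/2179) = -1, and (2/2179)^2 = +1. Now have -(55/2179).
Both 55 ≡ 3 and 2179 ≡ 3 (mod 4), so reciprocity gives (55/2179) = -(2179/55). Reduce: 2179 ≡ 34 (mod 55). Now have (34/55).
Factor out 2: 34 = 2·17. Since 55 ≡ 7 (mod 8), (2/55) = +1. Now have (17/55).
17 ≡ 1 (mod 4), so quadratic reciprocity gives (17/55) = (55/17). Reduce: 55 ≡ 4 (mod 17). Now have (4/17).
Factor out 2: 4 = 2^2. Since 17 ≡ 1 (mod 8), (2/17) = +1, and (2/17)^2 = +1. Now have (1/17).
(1/17) = 1. Collecting the sign factors: 1.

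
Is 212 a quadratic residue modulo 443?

no

Factor out 2: 212 = 2^2·53. Since 443 ≡ 3 (mod 8), (2/443) = -1, and (2/443)^2 = +1. Now have (53/443).
53 ≡ 1 (mod 4), so quadratic reciprocity gives (53/443) = (443/53). Reduce: 443 ≡ 19 (mod 53). Now have (19/53).
53 ≡ 1 (mod 4), so quadratic reciprocity gives (19/53) = (53/19). Reduce: 53 ≡ 15 (mod 19). Now have (15/19).
Both 15 ≡ 3 and 19 ≡ 3 (mod 4), so reciprocity gives (15/19) = -(19/15). Reduce: 19 ≡ 4 (mod 15). Now have -(4/15).
Factor out 2: 4 = 2^2. Since 15 ≡ 7 (mod 8), (2/15) = +1, and (2/15)^2 = +1. Now have -(1/15).
(1/15) = 1. Collecting the sign factors: -1.
(212/443) = -1, and 443 is prime, so 212 is not a quadratic residue mod 443.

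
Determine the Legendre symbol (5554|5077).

1

(5554|5077)
  = (477|5077)    [5554 ≡ 477 mod 5077]
  = (5077|477)    [QR: 477 ≡ 1 mod 4, sign kept]
  = (307|477)    [5077 ≡ 307 mod 477]
  = (477|307)    [QR: 477 ≡ 1 mod 4, sign kept]
  = (170|307)    [477 ≡ 170 mod 307]
  = -(85|307)    [307 ≡ 3 mod 8 ⇒ (2|307) = -1]
  = -(307|85)    [QR: 85 ≡ 1 mod 4, sign kept]
  = -(52|85)    [307 ≡ 52 mod 85]
  = -(13|85)    [85 ≡ 5 mod 8 ⇒ (2|85)^2 = +1]
  = -(85|13)    [QR: 13 ≡ 1 mod 4, sign kept]
  = -(7|13)    [85 ≡ 7 mod 13]
  = -(13|7)    [QR: 13 ≡ 1 mod 4, sign kept]
  = -(6|7)    [13 ≡ 6 mod 7]
  = -(3|7)    [7 ≡ 7 mod 8 ⇒ (2|7) = +1]
  = (7|3)    [QR: both ≡ 3 mod 4, sign flips]
  = (1|3)    [7 ≡ 1 mod 3]
  = 1    [(1|3) = 1]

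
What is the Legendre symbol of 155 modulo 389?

-1

(155|389)
  = (389|155)    [QR: 389 ≡ 1 mod 4, sign kept]
  = (79|155)    [389 ≡ 79 mod 155]
  = -(155|79)    [QR: both ≡ 3 mod 4, sign flips]
  = -(76|79)    [155 ≡ 76 mod 79]
  = -(19|79)    [79 ≡ 7 mod 8 ⇒ (2|79)^2 = +1]
  = (79|19)    [QR: both ≡ 3 mod 4, sign flips]
  = (3|19)    [79 ≡ 3 mod 19]
  = -(19|3)    [QR: both ≡ 3 mod 4, sign flips]
  = -(1|3)    [19 ≡ 1 mod 3]
  = -1    [(1|3) = 1]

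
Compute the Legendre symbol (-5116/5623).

Reduce the numerator: -5116 ≡ 507 (mod 5623), so (-5116/5623) = (507/5623).
Both 507 ≡ 3 and 5623 ≡ 3 (mod 4), so reciprocity gives (507/5623) = -(5623/507). Reduce: 5623 ≡ 46 (mod 507). Now have -(46/507).
Factor out 2: 46 = 2·23. Since 507 ≡ 3 (mod 8), (2/507) = -1. Now have (23/507).
Both 23 ≡ 3 and 507 ≡ 3 (mod 4), so reciprocity gives (23/507) = -(507/23). Reduce: 507 ≡ 1 (mod 23). Now have -(1/23).
(1/23) = 1. Collecting the sign factors: -1.

-1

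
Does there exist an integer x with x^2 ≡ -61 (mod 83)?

no

Pull out -1: (-61/83) = (-1/83)·(61/83). Since 83 ≡ 3 (mod 4), (-1/83) = -1. Now have -(61/83).
61 ≡ 1 (mod 4), so quadratic reciprocity gives (61/83) = (83/61). Reduce: 83 ≡ 22 (mod 61). Now have -(22/61).
Factor out 2: 22 = 2·11. Since 61 ≡ 5 (mod 8), (2/61) = -1. Now have (11/61).
61 ≡ 1 (mod 4), so quadratic reciprocity gives (11/61) = (61/11). Reduce: 61 ≡ 6 (mod 11). Now have (6/11).
Factor out 2: 6 = 2·3. Since 11 ≡ 3 (mod 8), (2/11) = -1. Now have -(3/11).
Both 3 ≡ 3 and 11 ≡ 3 (mod 4), so reciprocity gives (3/11) = -(11/3). Reduce: 11 ≡ 2 (mod 3). Now have (2/3).
Factor out 2: 2 = 2. Since 3 ≡ 3 (mod 8), (2/3) = -1. Now have -(1/3).
(1/3) = 1. Collecting the sign factors: -1.
(-61/83) = -1, and 83 is prime, so -61 is not a quadratic residue mod 83.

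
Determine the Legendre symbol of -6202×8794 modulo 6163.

1

By multiplicativity, (-6202·8794|6163) = (-6202|6163)·(8794|6163).
First factor (-6202|6163):
(-6202|6163)
  = (6124|6163)    [-6202 ≡ 6124 mod 6163]
  = (1531|6163)    [6163 ≡ 3 mod 8 ⇒ (2|6163)^2 = +1]
  = -(6163|1531)    [QR: both ≡ 3 mod 4, sign flips]
  = -(39|1531)    [6163 ≡ 39 mod 1531]
  = (1531|39)    [QR: both ≡ 3 mod 4, sign flips]
  = (10|39)    [1531 ≡ 10 mod 39]
  = (5|39)    [39 ≡ 7 mod 8 ⇒ (2|39) = +1]
  = (39|5)    [QR: 5 ≡ 1 mod 4, sign kept]
  = (4|5)    [39 ≡ 4 mod 5]
  = (1|5)    [5 ≡ 5 mod 8 ⇒ (2|5)^2 = +1]
  = 1    [(1|5) = 1]
Second factor (8794|6163):
(8794|6163)
  = (2631|6163)    [8794 ≡ 2631 mod 6163]
  = -(6163|2631)    [QR: both ≡ 3 mod 4, sign flips]
  = -(901|2631)    [6163 ≡ 901 mod 2631]
  = -(2631|901)    [QR: 901 ≡ 1 mod 4, sign kept]
  = -(829|901)    [2631 ≡ 829 mod 901]
  = -(901|829)    [QR: 829 ≡ 1 mod 4, sign kept]
  = -(72|829)    [901 ≡ 72 mod 829]
  = (9|829)    [829 ≡ 5 mod 8 ⇒ (2|829)^3 = -1]
  = (829|9)    [QR: 9 ≡ 1 mod 4, sign kept]
  = (1|9)    [829 ≡ 1 mod 9]
  = 1    [(1|9) = 1]
Product: (1)·(1) = 1.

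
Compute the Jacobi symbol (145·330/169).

1

By multiplicativity, (145·330/169) = (145/169)·(330/169).
First factor (145/169):
(145/169)
  = (169/145)    [QR: 145 ≡ 1 mod 4, sign kept]
  = (24/145)    [169 ≡ 24 mod 145]
  = (3/145)    [145 ≡ 1 mod 8 ⇒ (2/145)^3 = +1]
  = (145/3)    [QR: 145 ≡ 1 mod 4, sign kept]
  = (1/3)    [145 ≡ 1 mod 3]
  = 1    [(1/3) = 1]
Second factor (330/169):
(330/169)
  = (161/169)    [330 ≡ 161 mod 169]
  = (169/161)    [QR: 161 ≡ 1 mod 4, sign kept]
  = (8/161)    [169 ≡ 8 mod 161]
  = (1/161)    [161 ≡ 1 mod 8 ⇒ (2/161)^3 = +1]
  = 1    [(1/161) = 1]
Product: (1)·(1) = 1.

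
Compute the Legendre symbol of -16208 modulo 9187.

1

Pull out -1: (-16208|9187) = (-1|9187)·(16208|9187). Since 9187 ≡ 3 (mod 4), (-1|9187) = -1. Now have -(16208|9187).
Reduce the numerator: 16208 ≡ 7021 (mod 9187), so (16208|9187) = (7021|9187).
7021 ≡ 1 (mod 4), so quadratic reciprocity gives (7021|9187) = (9187|7021). Reduce: 9187 ≡ 2166 (mod 7021). Now have -(2166|7021).
Factor out 2: 2166 = 2·1083. Since 7021 ≡ 5 (mod 8), (2|7021) = -1. Now have (1083|7021).
7021 ≡ 1 (mod 4), so quadratic reciprocity gives (1083|7021) = (7021|1083). Reduce: 7021 ≡ 523 (mod 1083). Now have (523|1083).
Both 523 ≡ 3 and 1083 ≡ 3 (mod 4), so reciprocity gives (523|1083) = -(1083|523). Reduce: 1083 ≡ 37 (mod 523). Now have -(37|523).
37 ≡ 1 (mod 4), so quadratic reciprocity gives (37|523) = (523|37). Reduce: 523 ≡ 5 (mod 37). Now have -(5|37).
5 ≡ 1 (mod 4), so quadratic reciprocity gives (5|37) = (37|5). Reduce: 37 ≡ 2 (mod 5). Now have -(2|5).
Factor out 2: 2 = 2. Since 5 ≡ 5 (mod 8), (2|5) = -1. Now have (1|5).
(1|5) = 1. Collecting the sign factors: 1.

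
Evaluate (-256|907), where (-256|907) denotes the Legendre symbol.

-1

Pull out -1: (-256|907) = (-1|907)·(256|907). Since 907 ≡ 3 (mod 4), (-1|907) = -1. Now have -(256|907).
Factor out 2: 256 = 2^8. Since 907 ≡ 3 (mod 8), (2|907) = -1, and (2|907)^8 = +1. Now have -(1|907).
(1|907) = 1. Collecting the sign factors: -1.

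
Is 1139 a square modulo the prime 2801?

yes

(1139/2801)
  = (2801/1139)    [QR: 2801 ≡ 1 mod 4, sign kept]
  = (523/1139)    [2801 ≡ 523 mod 1139]
  = -(1139/523)    [QR: both ≡ 3 mod 4, sign flips]
  = -(93/523)    [1139 ≡ 93 mod 523]
  = -(523/93)    [QR: 93 ≡ 1 mod 4, sign kept]
  = -(58/93)    [523 ≡ 58 mod 93]
  = (29/93)    [93 ≡ 5 mod 8 ⇒ (2/93) = -1]
  = (93/29)    [QR: 29 ≡ 1 mod 4, sign kept]
  = (6/29)    [93 ≡ 6 mod 29]
  = -(3/29)    [29 ≡ 5 mod 8 ⇒ (2/29) = -1]
  = -(29/3)    [QR: 29 ≡ 1 mod 4, sign kept]
  = -(2/3)    [29 ≡ 2 mod 3]
  = (1/3)    [3 ≡ 3 mod 8 ⇒ (2/3) = -1]
  = 1    [(1/3) = 1]
The Legendre symbol is 1, so x^2 ≡ 1139 (mod 2801) has solution.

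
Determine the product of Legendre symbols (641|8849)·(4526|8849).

By multiplicativity, (641·4526|8849) = (641|8849)·(4526|8849).
First factor (641|8849):
(641|8849)
  = (8849|641)    [QR: 641 ≡ 1 mod 4, sign kept]
  = (516|641)    [8849 ≡ 516 mod 641]
  = (129|641)    [641 ≡ 1 mod 8 ⇒ (2|641)^2 = +1]
  = (641|129)    [QR: 129 ≡ 1 mod 4, sign kept]
  = (125|129)    [641 ≡ 125 mod 129]
  = (129|125)    [QR: 125 ≡ 1 mod 4, sign kept]
  = (4|125)    [129 ≡ 4 mod 125]
  = (1|125)    [125 ≡ 5 mod 8 ⇒ (2|125)^2 = +1]
  = 1    [(1|125) = 1]
Second factor (4526|8849):
(4526|8849)
  = (2263|8849)    [8849 ≡ 1 mod 8 ⇒ (2|8849) = +1]
  = (8849|2263)    [QR: 8849 ≡ 1 mod 4, sign kept]
  = (2060|2263)    [8849 ≡ 2060 mod 2263]
  = (515|2263)    [2263 ≡ 7 mod 8 ⇒ (2|2263)^2 = +1]
  = -(2263|515)    [QR: both ≡ 3 mod 4, sign flips]
  = -(203|515)    [2263 ≡ 203 mod 515]
  = (515|203)    [QR: both ≡ 3 mod 4, sign flips]
  = (109|203)    [515 ≡ 109 mod 203]
  = (203|109)    [QR: 109 ≡ 1 mod 4, sign kept]
  = (94|109)    [203 ≡ 94 mod 109]
  = -(47|109)    [109 ≡ 5 mod 8 ⇒ (2|109) = -1]
  = -(109|47)    [QR: 109 ≡ 1 mod 4, sign kept]
  = -(15|47)    [109 ≡ 15 mod 47]
  = (47|15)    [QR: both ≡ 3 mod 4, sign flips]
  = (2|15)    [47 ≡ 2 mod 15]
  = (1|15)    [15 ≡ 7 mod 8 ⇒ (2|15) = +1]
  = 1    [(1|15) = 1]
Product: (1)·(1) = 1.

1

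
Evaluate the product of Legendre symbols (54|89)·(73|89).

By multiplicativity, (54·73|89) = (54|89)·(73|89).
First factor (54|89):
Factor out 2: 54 = 2·27. Since 89 ≡ 1 (mod 8), (2|89) = +1. Now have (27|89).
89 ≡ 1 (mod 4), so quadratic reciprocity gives (27|89) = (89|27). Reduce: 89 ≡ 8 (mod 27). Now have (8|27).
Factor out 2: 8 = 2^3. Since 27 ≡ 3 (mod 8), (2|27) = -1, and (2|27)^3 = -1. Now have -(1|27).
(1|27) = 1. Collecting the sign factors: -1.
Second factor (73|89):
73 ≡ 1 (mod 4), so quadratic reciprocity gives (73|89) = (89|73). Reduce: 89 ≡ 16 (mod 73). Now have (16|73).
Factor out 2: 16 = 2^4. Since 73 ≡ 1 (mod 8), (2|73) = +1, and (2|73)^4 = +1. Now have (1|73).
(1|73) = 1. Collecting the sign factors: 1.
Product: (-1)·(1) = -1.

-1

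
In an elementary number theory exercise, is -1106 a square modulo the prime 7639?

no

Reduce the numerator: -1106 ≡ 6533 (mod 7639), so (-1106|7639) = (6533|7639).
6533 ≡ 1 (mod 4), so quadratic reciprocity gives (6533|7639) = (7639|6533). Reduce: 7639 ≡ 1106 (mod 6533). Now have (1106|6533).
Factor out 2: 1106 = 2·553. Since 6533 ≡ 5 (mod 8), (2|6533) = -1. Now have -(553|6533).
553 ≡ 1 (mod 4), so quadratic reciprocity gives (553|6533) = (6533|553). Reduce: 6533 ≡ 450 (mod 553). Now have -(450|553).
Factor out 2: 450 = 2·225. Since 553 ≡ 1 (mod 8), (2|553) = +1. Now have -(225|553).
225 ≡ 1 (mod 4), so quadratic reciprocity gives (225|553) = (553|225). Reduce: 553 ≡ 103 (mod 225). Now have -(103|225).
225 ≡ 1 (mod 4), so quadratic reciprocity gives (103|225) = (225|103). Reduce: 225 ≡ 19 (mod 103). Now have -(19|103).
Both 19 ≡ 3 and 103 ≡ 3 (mod 4), so reciprocity gives (19|103) = -(103|19). Reduce: 103 ≡ 8 (mod 19). Now have (8|19).
Factor out 2: 8 = 2^3. Since 19 ≡ 3 (mod 8), (2|19) = -1, and (2|19)^3 = -1. Now have -(1|19).
(1|19) = 1. Collecting the sign factors: -1.
(-1106|7639) = -1, and 7639 is prime, so -1106 is not a quadratic residue mod 7639.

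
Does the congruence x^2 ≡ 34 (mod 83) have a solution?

no

Factor out 2: 34 = 2·17. Since 83 ≡ 3 (mod 8), (2/83) = -1. Now have -(17/83).
17 ≡ 1 (mod 4), so quadratic reciprocity gives (17/83) = (83/17). Reduce: 83 ≡ 15 (mod 17). Now have -(15/17).
17 ≡ 1 (mod 4), so quadratic reciprocity gives (15/17) = (17/15). Reduce: 17 ≡ 2 (mod 15). Now have -(2/15).
Factor out 2: 2 = 2. Since 15 ≡ 7 (mod 8), (2/15) = +1. Now have -(1/15).
(1/15) = 1. Collecting the sign factors: -1.
The Legendre symbol is -1, so x^2 ≡ 34 (mod 83) has no solution.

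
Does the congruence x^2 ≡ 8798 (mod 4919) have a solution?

yes

Reduce the numerator: 8798 ≡ 3879 (mod 4919), so (8798/4919) = (3879/4919).
Both 3879 ≡ 3 and 4919 ≡ 3 (mod 4), so reciprocity gives (3879/4919) = -(4919/3879). Reduce: 4919 ≡ 1040 (mod 3879). Now have -(1040/3879).
Factor out 2: 1040 = 2^4·65. Since 3879 ≡ 7 (mod 8), (2/3879) = +1, and (2/3879)^4 = +1. Now have -(65/3879).
65 ≡ 1 (mod 4), so quadratic reciprocity gives (65/3879) = (3879/65). Reduce: 3879 ≡ 44 (mod 65). Now have -(44/65).
Factor out 2: 44 = 2^2·11. Since 65 ≡ 1 (mod 8), (2/65) = +1, and (2/65)^2 = +1. Now have -(11/65).
65 ≡ 1 (mod 4), so quadratic reciprocity gives (11/65) = (65/11). Reduce: 65 ≡ 10 (mod 11). Now have -(10/11).
Factor out 2: 10 = 2·5. Since 11 ≡ 3 (mod 8), (2/11) = -1. Now have (5/11).
5 ≡ 1 (mod 4), so quadratic reciprocity gives (5/11) = (11/5). Reduce: 11 ≡ 1 (mod 5). Now have (1/5).
(1/5) = 1. Collecting the sign factors: 1.
The Legendre symbol is 1, so x^2 ≡ 8798 (mod 4919) has solution.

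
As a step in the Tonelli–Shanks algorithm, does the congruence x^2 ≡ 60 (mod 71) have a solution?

Factor out 2: 60 = 2^2·15. Since 71 ≡ 7 (mod 8), (2|71) = +1, and (2|71)^2 = +1. Now have (15|71).
Both 15 ≡ 3 and 71 ≡ 3 (mod 4), so reciprocity gives (15|71) = -(71|15). Reduce: 71 ≡ 11 (mod 15). Now have -(11|15).
Both 11 ≡ 3 and 15 ≡ 3 (mod 4), so reciprocity gives (11|15) = -(15|11). Reduce: 15 ≡ 4 (mod 11). Now have (4|11).
Factor out 2: 4 = 2^2. Since 11 ≡ 3 (mod 8), (2|11) = -1, and (2|11)^2 = +1. Now have (1|11).
(1|11) = 1. Collecting the sign factors: 1.
The Legendre symbol is 1, so x^2 ≡ 60 (mod 71) has solution.

yes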